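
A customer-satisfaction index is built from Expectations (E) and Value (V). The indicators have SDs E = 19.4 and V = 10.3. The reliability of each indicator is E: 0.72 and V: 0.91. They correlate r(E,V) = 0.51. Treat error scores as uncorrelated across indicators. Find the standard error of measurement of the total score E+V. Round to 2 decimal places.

10.72

Var(total) = 482.45 + 203.816 = 686.266.
True-score variance = 367.521 + 203.816 = 571.337, so reliability = 0.8325.
Error variance = 686.266 − 571.337 = 114.929; SEM = √114.929 = 10.72.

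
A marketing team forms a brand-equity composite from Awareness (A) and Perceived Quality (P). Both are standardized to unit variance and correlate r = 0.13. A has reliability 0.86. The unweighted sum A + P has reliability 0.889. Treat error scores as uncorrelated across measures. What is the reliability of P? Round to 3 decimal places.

0.889

Var(A+P) = 2 + 2·0.13 = 2.260.
True-score variance = ρ_A + ρ_P + 2·0.13, so 0.889 = (0.86 + ρ_P + 0.26) / 2.260.
ρ_P = 0.889·2.260 − 0.86 − 0.26 = 0.889.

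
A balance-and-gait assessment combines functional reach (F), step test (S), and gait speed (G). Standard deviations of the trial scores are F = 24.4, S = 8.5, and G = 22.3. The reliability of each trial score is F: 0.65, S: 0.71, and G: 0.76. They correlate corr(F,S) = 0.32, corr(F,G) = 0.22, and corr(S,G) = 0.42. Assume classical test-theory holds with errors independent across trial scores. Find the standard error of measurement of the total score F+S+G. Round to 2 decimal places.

Var(total) = 1164.9 + 531.371 = 1696.27.
True-score variance = 816.222 + 531.371 = 1347.59, so reliability = 0.7944.
Error variance = 1696.27 − 1347.59 = 348.678; SEM = √348.678 = 18.67.

18.67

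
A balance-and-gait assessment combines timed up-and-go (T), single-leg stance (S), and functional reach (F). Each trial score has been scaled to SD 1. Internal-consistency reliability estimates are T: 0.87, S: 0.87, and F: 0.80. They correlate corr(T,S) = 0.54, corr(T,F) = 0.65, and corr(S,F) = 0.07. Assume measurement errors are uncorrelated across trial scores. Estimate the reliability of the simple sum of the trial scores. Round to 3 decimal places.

Var(T+S+F) = 3 + 2·[0.54 + 0.65 + 0.07] = 3 + 2.52 = 5.52.
With uncorrelated errors the cross-covariances are all true-score covariance, so they carry over unchanged; only the diagonal terms shrink to ρᵢσᵢ².
True-score variance = [0.87 + 0.87 + 0.80] + 2.52 = 2.54 + 2.52 = 5.06.
Reliability = 5.06 / 5.52 = 0.917.

0.917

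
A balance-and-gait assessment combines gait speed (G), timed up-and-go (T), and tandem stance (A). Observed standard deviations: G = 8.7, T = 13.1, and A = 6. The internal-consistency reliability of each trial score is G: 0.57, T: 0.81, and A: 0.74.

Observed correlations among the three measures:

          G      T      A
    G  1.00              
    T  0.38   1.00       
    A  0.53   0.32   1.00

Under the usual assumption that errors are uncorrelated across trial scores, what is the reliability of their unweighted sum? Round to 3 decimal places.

Var(G+T+A) = 8.7² + 13.1² + 6² + 2·[8.7·13.1·0.38 + 8.7·6·0.53 + 13.1·6·0.32] = 283.3 + 192.253 = 475.553.
With uncorrelated errors the cross-covariances are all true-score covariance, so they carry over unchanged; only the diagonal terms shrink to ρᵢσᵢ².
True-score variance = [8.7²·0.57 + 13.1²·0.81 + 6²·0.74] + 192.253 = 208.787 + 192.253 = 401.041.
Reliability = 401.041 / 475.553 = 0.843.

0.843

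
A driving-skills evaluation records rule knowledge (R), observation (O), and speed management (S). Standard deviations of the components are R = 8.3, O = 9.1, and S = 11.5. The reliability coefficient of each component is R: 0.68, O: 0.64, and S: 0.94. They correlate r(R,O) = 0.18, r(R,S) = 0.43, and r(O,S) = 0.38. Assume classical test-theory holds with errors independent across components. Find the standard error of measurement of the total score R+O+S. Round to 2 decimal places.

7.73

Var(total) = 283.95 + 188.812 = 472.762.
True-score variance = 224.159 + 188.812 = 412.97, so reliability = 0.8735.
Error variance = 472.762 − 412.97 = 59.7914; SEM = √59.7914 = 7.73.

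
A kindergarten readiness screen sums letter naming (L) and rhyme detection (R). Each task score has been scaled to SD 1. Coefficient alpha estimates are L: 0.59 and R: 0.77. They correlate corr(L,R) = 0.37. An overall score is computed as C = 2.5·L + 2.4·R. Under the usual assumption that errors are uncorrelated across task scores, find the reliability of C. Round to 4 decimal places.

0.7637

Var(C) = 2.5² + 2.4² + 2·[6·0.37] = 12.01 + 4.44 = 16.45.
Because errors are independent across components, Cov(Tᵢ,Tⱼ) = Cov(Xᵢ,Xⱼ); the off-diagonal part of the true-score variance is the same as above.
True-score variance = [2.5²·0.59 + 2.4²·0.77] + 4.44 = 8.1227 + 4.44 = 12.5627.
Reliability = 12.5627 / 16.45 = 0.7637.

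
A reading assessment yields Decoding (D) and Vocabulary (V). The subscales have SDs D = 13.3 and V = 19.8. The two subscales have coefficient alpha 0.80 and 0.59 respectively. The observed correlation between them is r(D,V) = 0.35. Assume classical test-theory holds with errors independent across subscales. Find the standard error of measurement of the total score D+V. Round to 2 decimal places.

Var(total) = 568.93 + 184.338 = 753.268.
True-score variance = 372.816 + 184.338 = 557.154, so reliability = 0.7396.
Error variance = 753.268 − 557.154 = 196.114; SEM = √196.114 = 14.00.

14.00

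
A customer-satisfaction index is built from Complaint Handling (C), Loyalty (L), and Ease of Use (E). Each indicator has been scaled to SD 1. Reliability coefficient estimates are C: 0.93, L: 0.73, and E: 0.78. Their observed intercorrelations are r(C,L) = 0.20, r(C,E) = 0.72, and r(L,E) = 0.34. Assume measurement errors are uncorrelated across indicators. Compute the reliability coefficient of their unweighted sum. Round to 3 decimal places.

0.899

Var(C+L+E) = 3 + 2·[0.20 + 0.72 + 0.34] = 3 + 2.52 = 5.52.
Because errors are independent across components, Cov(Tᵢ,Tⱼ) = Cov(Xᵢ,Xⱼ); the off-diagonal part of the true-score variance is the same as above.
True-score variance = [0.93 + 0.73 + 0.78] + 2.52 = 2.44 + 2.52 = 4.96.
Reliability = 4.96 / 5.52 = 0.899.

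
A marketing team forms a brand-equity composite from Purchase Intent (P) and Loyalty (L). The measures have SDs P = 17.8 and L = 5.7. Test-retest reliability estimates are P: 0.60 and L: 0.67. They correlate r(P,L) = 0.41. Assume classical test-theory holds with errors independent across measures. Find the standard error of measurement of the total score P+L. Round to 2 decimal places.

Var(total) = 349.33 + 83.1972 = 432.527.
True-score variance = 211.872 + 83.1972 = 295.07, so reliability = 0.6822.
Error variance = 432.527 − 295.07 = 137.458; SEM = √137.458 = 11.72.

11.72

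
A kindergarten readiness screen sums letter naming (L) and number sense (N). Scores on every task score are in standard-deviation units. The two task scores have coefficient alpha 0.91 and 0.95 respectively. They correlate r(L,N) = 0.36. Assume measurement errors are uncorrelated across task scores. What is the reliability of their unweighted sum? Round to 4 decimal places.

0.9485

Var(L+N) = 2 + 2·[0.36] = 2 + 0.72 = 2.72.
Under uncorrelated errors the observed covariances equal the true-score covariances, so only the own-variance terms attenuate.
True-score variance = [0.91 + 0.95] + 0.72 = 1.86 + 0.72 = 2.58.
Reliability = 2.58 / 2.72 = 0.9485.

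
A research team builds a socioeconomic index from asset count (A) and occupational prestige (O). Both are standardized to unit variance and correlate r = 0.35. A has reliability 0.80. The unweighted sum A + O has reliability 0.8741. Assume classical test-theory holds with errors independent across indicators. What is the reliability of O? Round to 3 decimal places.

0.860

Var(A+O) = 2 + 2·0.35 = 2.700.
True-score variance = ρ_A + ρ_O + 2·0.35, so 0.8741 = (0.80 + ρ_O + 0.70) / 2.700.
ρ_O = 0.8741·2.700 − 0.80 − 0.70 = 0.860.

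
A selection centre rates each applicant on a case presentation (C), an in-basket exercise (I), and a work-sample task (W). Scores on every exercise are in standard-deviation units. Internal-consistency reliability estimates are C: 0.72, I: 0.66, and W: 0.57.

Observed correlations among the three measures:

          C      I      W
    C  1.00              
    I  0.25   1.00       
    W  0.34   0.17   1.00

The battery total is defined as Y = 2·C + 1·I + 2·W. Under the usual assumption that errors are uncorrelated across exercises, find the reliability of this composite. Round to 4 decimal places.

0.7627

Var(Y) = 2² + 1 + 2² + 2·[2·0.25 + 4·0.34 + 2·0.17] = 9 + 4.4 = 13.4.
Because errors are independent across components, Cov(Tᵢ,Tⱼ) = Cov(Xᵢ,Xⱼ); the off-diagonal part of the true-score variance is the same as above.
True-score variance = [2²·0.72 + 0.66 + 2²·0.57] + 4.4 = 5.82 + 4.4 = 10.22.
Reliability = 10.22 / 13.4 = 0.7627.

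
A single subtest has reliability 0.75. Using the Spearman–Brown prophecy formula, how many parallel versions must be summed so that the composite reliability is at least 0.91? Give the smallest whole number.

k ≥ ρ*(1−ρ₁)/(ρ₁(1−ρ*)) = 0.91·0.25 / (0.75·0.09) = 3.370.
Smallest integer k = 4.

4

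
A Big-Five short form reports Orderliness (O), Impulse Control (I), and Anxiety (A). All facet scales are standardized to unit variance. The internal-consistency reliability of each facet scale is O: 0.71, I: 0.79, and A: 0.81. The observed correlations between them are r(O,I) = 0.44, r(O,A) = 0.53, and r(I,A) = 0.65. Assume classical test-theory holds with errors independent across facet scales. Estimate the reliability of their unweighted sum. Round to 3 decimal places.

Var(O+I+A) = 3 + 2·[0.44 + 0.53 + 0.65] = 3 + 3.24 = 6.24.
Because errors are independent across components, Cov(Tᵢ,Tⱼ) = Cov(Xᵢ,Xⱼ); the off-diagonal part of the true-score variance is the same as above.
True-score variance = [0.71 + 0.79 + 0.81] + 3.24 = 2.31 + 3.24 = 5.55.
Reliability = 5.55 / 6.24 = 0.889.

0.889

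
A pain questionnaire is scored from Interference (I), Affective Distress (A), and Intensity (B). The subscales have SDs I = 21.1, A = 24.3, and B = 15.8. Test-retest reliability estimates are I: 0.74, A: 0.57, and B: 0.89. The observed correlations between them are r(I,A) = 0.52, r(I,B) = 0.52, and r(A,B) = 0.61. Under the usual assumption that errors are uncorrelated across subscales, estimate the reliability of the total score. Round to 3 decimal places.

0.849

Var(I+A+B) = 21.1² + 24.3² + 15.8² + 2·[21.1·24.3·0.52 + 21.1·15.8·0.52 + 24.3·15.8·0.61] = 1285.34 + 1348.36 = 2633.7.
Under uncorrelated errors the observed covariances equal the true-score covariances, so only the own-variance terms attenuate.
True-score variance = [21.1²·0.74 + 24.3²·0.57 + 15.8²·0.89] + 1348.36 = 888.214 + 1348.36 = 2236.58.
Reliability = 2236.58 / 2633.7 = 0.849.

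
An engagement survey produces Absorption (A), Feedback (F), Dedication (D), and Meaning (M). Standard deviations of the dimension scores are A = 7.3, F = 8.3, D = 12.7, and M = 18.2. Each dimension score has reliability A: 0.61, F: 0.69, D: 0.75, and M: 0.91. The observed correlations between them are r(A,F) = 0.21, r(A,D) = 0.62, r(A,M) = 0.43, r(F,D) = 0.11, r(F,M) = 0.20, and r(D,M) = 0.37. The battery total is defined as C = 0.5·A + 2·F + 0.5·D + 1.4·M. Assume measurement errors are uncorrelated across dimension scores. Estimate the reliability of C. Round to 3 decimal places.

0.888

Var(C) = 0.5²·7.3² + 2²·8.3² + 0.5²·12.7² + 1.4²·18.2² + 2·[7.3·8.3·0.21 + 0.25·7.3·12.7·0.62 + 0.7·7.3·18.2·0.43 + 8.3·12.7·0.11 + 2.8·8.3·18.2·0.20 + 0.7·12.7·18.2·0.37] = 978.435 + 446.278 = 1424.71.
Under uncorrelated errors the observed covariances equal the true-score covariances, so only the own-variance terms attenuate.
True-score variance = [0.5²·7.3²·0.61 + 2²·8.3²·0.69 + 0.5²·12.7²·0.75 + 1.4²·18.2²·0.91] + 446.278 = 819.305 + 446.278 = 1265.58.
Reliability = 1265.58 / 1424.71 = 0.888.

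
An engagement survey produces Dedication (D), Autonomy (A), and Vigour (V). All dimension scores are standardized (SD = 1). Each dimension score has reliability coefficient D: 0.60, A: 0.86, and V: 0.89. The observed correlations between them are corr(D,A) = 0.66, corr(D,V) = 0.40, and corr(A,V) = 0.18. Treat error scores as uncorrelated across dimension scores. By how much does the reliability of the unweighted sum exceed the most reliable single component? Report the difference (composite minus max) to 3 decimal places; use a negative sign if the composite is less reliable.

Var(sum) = 3 + 2.48 = 5.48; true-score variance = 2.35 + 2.48 = 4.83; composite reliability = 0.8814.
Max component reliability = 0.8900.
Difference = 0.8814 − 0.8900 = -0.009.

-0.009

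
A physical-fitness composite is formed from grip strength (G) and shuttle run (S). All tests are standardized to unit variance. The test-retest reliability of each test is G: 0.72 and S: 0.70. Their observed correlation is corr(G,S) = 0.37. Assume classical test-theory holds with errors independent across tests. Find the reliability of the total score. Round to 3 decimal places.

0.788

Var(G+S) = 2 + 2·[0.37] = 2 + 0.74 = 2.74.
Under uncorrelated errors the observed covariances equal the true-score covariances, so only the own-variance terms attenuate.
True-score variance = [0.72 + 0.70] + 0.74 = 1.42 + 0.74 = 2.16.
Reliability = 2.16 / 2.74 = 0.788.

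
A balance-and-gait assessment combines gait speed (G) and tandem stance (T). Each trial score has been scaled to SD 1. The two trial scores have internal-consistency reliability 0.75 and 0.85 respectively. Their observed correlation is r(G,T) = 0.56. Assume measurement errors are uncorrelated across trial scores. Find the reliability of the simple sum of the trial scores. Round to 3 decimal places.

0.872

Var(G+T) = 2 + 2·[0.56] = 2 + 1.12 = 3.12.
Under uncorrelated errors the observed covariances equal the true-score covariances, so only the own-variance terms attenuate.
True-score variance = [0.75 + 0.85] + 1.12 = 1.6 + 1.12 = 2.72.
Reliability = 2.72 / 3.12 = 0.872.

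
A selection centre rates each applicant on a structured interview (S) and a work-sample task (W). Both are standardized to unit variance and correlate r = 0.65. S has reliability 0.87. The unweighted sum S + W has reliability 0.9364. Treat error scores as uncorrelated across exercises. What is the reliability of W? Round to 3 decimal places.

0.920

Var(S+W) = 2 + 2·0.65 = 3.300.
True-score variance = ρ_S + ρ_W + 2·0.65, so 0.9364 = (0.87 + ρ_W + 1.30) / 3.300.
ρ_W = 0.9364·3.300 − 0.87 − 1.30 = 0.920.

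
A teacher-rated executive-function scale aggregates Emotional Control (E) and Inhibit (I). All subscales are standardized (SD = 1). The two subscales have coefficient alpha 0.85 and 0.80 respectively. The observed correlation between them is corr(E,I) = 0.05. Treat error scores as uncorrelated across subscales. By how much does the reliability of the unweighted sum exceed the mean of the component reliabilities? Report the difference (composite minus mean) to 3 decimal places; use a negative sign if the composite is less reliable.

Var(sum) = 2 + 0.1 = 2.1; true-score variance = 1.65 + 0.1 = 1.75; composite reliability = 0.8333.
Mean component reliability = 0.8250.
Difference = 0.8333 − 0.8250 = 0.008.

0.008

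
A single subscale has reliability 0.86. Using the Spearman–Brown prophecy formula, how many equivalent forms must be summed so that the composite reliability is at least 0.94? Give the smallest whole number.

3

k ≥ ρ*(1−ρ₁)/(ρ₁(1−ρ*)) = 0.94·0.14 / (0.86·0.06) = 2.550.
Smallest integer k = 3.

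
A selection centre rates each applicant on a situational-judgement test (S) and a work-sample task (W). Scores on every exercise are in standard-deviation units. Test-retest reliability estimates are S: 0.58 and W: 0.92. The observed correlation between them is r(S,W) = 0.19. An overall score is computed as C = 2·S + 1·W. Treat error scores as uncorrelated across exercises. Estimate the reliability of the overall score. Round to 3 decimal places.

0.694

Var(C) = 2² + 1 + 2·[2·0.19] = 5 + 0.76 = 5.76.
With uncorrelated errors the cross-covariances are all true-score covariance, so they carry over unchanged; only the diagonal terms shrink to ρᵢσᵢ².
True-score variance = [2²·0.58 + 0.92] + 0.76 = 3.24 + 0.76 = 4.
Reliability = 4 / 5.76 = 0.694.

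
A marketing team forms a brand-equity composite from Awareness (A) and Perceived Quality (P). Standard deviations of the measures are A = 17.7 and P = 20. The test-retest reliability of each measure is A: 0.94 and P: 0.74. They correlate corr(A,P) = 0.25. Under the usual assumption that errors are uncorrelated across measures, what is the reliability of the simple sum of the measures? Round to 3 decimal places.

Var(A+P) = 17.7² + 20² + 2·[17.7·20·0.25] = 713.29 + 177 = 890.29.
With uncorrelated errors the cross-covariances are all true-score covariance, so they carry over unchanged; only the diagonal terms shrink to ρᵢσᵢ².
True-score variance = [17.7²·0.94 + 20²·0.74] + 177 = 590.493 + 177 = 767.493.
Reliability = 767.493 / 890.29 = 0.862.

0.862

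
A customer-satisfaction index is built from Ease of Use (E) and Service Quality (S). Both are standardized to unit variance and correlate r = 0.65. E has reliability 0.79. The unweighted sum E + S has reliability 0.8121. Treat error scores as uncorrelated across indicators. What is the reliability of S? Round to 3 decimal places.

0.590

Var(E+S) = 2 + 2·0.65 = 3.300.
True-score variance = ρ_E + ρ_S + 2·0.65, so 0.8121 = (0.79 + ρ_S + 1.30) / 3.300.
ρ_S = 0.8121·3.300 − 0.79 − 1.30 = 0.590.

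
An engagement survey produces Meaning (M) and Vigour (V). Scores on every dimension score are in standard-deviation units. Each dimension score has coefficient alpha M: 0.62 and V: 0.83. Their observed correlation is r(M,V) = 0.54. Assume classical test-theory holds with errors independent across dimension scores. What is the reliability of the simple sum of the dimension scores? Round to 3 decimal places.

0.821

Var(M+V) = 2 + 2·[0.54] = 2 + 1.08 = 3.08.
Under uncorrelated errors the observed covariances equal the true-score covariances, so only the own-variance terms attenuate.
True-score variance = [0.62 + 0.83] + 1.08 = 1.45 + 1.08 = 2.53.
Reliability = 2.53 / 3.08 = 0.821.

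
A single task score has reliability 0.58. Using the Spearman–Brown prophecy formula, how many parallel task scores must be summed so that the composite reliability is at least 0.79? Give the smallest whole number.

k ≥ ρ*(1−ρ₁)/(ρ₁(1−ρ*)) = 0.79·0.42 / (0.58·0.21) = 2.724.
Smallest integer k = 3.

3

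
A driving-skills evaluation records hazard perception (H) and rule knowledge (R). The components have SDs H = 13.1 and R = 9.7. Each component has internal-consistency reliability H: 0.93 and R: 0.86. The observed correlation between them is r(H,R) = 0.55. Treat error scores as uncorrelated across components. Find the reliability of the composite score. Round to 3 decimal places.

Var(H+R) = 13.1² + 9.7² + 2·[13.1·9.7·0.55] = 265.7 + 139.777 = 405.477.
Under uncorrelated errors the observed covariances equal the true-score covariances, so only the own-variance terms attenuate.
True-score variance = [13.1²·0.93 + 9.7²·0.86] + 139.777 = 240.515 + 139.777 = 380.292.
Reliability = 380.292 / 405.477 = 0.938.

0.938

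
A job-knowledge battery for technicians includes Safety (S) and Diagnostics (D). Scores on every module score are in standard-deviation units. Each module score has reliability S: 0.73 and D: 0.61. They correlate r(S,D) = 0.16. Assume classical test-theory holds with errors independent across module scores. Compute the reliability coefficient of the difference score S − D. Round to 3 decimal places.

0.607

Var(S−D) = 1 + 1 − 2·0.16 = 2 − 0.32 = 1.68.
With uncorrelated errors the cross-covariances are all true-score covariance, so they carry over unchanged; only the diagonal terms shrink to ρᵢσᵢ².
True-score variance = [0.73 + 0.61] − 0.32 = 1.34 − 0.32 = 1.02.
Reliability = 1.02 / 1.68 = 0.607.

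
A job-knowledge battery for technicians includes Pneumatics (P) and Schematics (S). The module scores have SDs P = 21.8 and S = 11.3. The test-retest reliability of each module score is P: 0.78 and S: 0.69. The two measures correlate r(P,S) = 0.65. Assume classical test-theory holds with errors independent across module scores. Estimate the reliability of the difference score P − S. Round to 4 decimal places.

0.4901

Var(P−S) = 21.8² + 11.3² − 2·21.8·11.3·0.65 = 602.93 − 320.242 = 282.688.
Because errors are independent across components, Cov(Tᵢ,Tⱼ) = Cov(Xᵢ,Xⱼ); the off-diagonal part of the true-score variance is the same as above.
True-score variance = [21.8²·0.78 + 11.3²·0.69] − 320.242 = 458.793 − 320.242 = 138.551.
Reliability = 138.551 / 282.688 = 0.4901.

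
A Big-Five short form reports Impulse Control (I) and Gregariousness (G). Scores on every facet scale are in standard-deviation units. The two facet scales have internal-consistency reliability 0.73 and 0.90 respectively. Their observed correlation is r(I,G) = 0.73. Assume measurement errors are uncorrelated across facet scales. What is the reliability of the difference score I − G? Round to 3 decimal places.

0.315

Var(I−G) = 1 + 1 − 2·0.73 = 2 − 1.46 = 0.54.
Under uncorrelated errors the observed covariances equal the true-score covariances, so only the own-variance terms attenuate.
True-score variance = [0.73 + 0.90] − 1.46 = 1.63 − 1.46 = 0.17.
Reliability = 0.17 / 0.54 = 0.315.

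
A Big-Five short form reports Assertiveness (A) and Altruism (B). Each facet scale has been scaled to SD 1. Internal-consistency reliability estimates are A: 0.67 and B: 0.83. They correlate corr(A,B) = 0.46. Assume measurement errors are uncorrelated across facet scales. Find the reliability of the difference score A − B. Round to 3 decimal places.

0.537

Var(A−B) = 1 + 1 − 2·0.46 = 2 − 0.92 = 1.08.
Because errors are independent across components, Cov(Tᵢ,Tⱼ) = Cov(Xᵢ,Xⱼ); the off-diagonal part of the true-score variance is the same as above.
True-score variance = [0.67 + 0.83] − 0.92 = 1.5 − 0.92 = 0.58.
Reliability = 0.58 / 1.08 = 0.537.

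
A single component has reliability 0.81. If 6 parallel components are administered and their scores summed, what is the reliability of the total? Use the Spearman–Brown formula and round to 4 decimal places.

0.9624

ρ_k = kρ / (1 + (k−1)ρ) = 6·0.81 / (1 + 5·0.81) = 4.860 / 5.050 = 0.9624.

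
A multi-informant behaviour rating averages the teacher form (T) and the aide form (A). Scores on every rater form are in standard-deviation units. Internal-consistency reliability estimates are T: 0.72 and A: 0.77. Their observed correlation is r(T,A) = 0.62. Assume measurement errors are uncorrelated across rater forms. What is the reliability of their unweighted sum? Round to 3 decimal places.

Var(T+A) = 2 + 2·[0.62] = 2 + 1.24 = 3.24.
Under uncorrelated errors the observed covariances equal the true-score covariances, so only the own-variance terms attenuate.
True-score variance = [0.72 + 0.77] + 1.24 = 1.49 + 1.24 = 2.73.
Reliability = 2.73 / 3.24 = 0.843.

0.843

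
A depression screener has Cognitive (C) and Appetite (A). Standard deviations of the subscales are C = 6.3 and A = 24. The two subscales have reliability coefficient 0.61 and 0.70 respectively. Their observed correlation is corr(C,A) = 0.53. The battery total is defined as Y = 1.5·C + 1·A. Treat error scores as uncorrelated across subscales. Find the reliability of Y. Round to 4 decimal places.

0.7708

Var(Y) = 1.5²·6.3² + 24² + 2·[1.5·6.3·24·0.53] = 665.303 + 240.408 = 905.711.
With uncorrelated errors the cross-covariances are all true-score covariance, so they carry over unchanged; only the diagonal terms shrink to ρᵢσᵢ².
True-score variance = [1.5²·6.3²·0.61 + 24²·0.70] + 240.408 = 457.675 + 240.408 = 698.083.
Reliability = 698.083 / 905.711 = 0.7708.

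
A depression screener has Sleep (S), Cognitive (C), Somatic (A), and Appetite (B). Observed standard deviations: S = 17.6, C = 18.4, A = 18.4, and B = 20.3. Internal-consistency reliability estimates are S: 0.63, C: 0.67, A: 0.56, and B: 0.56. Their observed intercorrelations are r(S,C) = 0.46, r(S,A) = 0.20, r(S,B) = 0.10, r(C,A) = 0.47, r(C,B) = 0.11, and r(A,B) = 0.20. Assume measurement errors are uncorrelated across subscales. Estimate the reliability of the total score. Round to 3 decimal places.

Var(S+C+A+B) = 17.6² + 18.4² + 18.4² + 20.3² + 2·[17.6·18.4·0.46 + 17.6·18.4·0.20 + 17.6·20.3·0.10 + 18.4·18.4·0.47 + 18.4·20.3·0.11 + 18.4·20.3·0.20] = 1398.97 + 1048.75 = 2447.72.
Under uncorrelated errors the observed covariances equal the true-score covariances, so only the own-variance terms attenuate.
True-score variance = [17.6²·0.63 + 18.4²·0.67 + 18.4²·0.56 + 20.3²·0.56] + 1048.75 = 842.348 + 1048.75 = 1891.1.
Reliability = 1891.1 / 2447.72 = 0.773.

0.773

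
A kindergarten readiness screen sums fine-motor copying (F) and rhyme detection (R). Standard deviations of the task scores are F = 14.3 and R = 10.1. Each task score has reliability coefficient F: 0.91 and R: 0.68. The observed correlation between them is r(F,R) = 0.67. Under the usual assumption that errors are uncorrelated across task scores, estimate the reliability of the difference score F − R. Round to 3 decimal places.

Var(F−R) = 14.3² + 10.1² − 2·14.3·10.1·0.67 = 306.5 − 193.536 = 112.964.
Under uncorrelated errors the observed covariances equal the true-score covariances, so only the own-variance terms attenuate.
True-score variance = [14.3²·0.91 + 10.1²·0.68] − 193.536 = 255.453 − 193.536 = 61.9165.
Reliability = 61.9165 / 112.964 = 0.548.

0.548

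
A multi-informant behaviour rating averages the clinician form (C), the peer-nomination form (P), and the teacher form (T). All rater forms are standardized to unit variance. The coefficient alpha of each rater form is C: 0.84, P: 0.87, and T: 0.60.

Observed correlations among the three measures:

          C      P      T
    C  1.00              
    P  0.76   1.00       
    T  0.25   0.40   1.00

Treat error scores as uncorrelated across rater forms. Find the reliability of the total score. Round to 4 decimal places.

Var(C+P+T) = 3 + 2·[0.76 + 0.25 + 0.40] = 3 + 2.82 = 5.82.
With uncorrelated errors the cross-covariances are all true-score covariance, so they carry over unchanged; only the diagonal terms shrink to ρᵢσᵢ².
True-score variance = [0.84 + 0.87 + 0.60] + 2.82 = 2.31 + 2.82 = 5.13.
Reliability = 5.13 / 5.82 = 0.8814.

0.8814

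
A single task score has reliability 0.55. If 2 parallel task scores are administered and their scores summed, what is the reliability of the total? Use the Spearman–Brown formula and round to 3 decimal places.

ρ_k = kρ / (1 + (k−1)ρ) = 2·0.55 / (1 + 1·0.55) = 1.100 / 1.550 = 0.710.

0.710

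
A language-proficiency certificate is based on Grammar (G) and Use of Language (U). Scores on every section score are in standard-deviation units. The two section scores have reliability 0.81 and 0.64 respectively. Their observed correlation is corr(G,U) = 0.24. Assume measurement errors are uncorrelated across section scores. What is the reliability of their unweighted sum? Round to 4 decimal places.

Var(G+U) = 2 + 2·[0.24] = 2 + 0.48 = 2.48.
With uncorrelated errors the cross-covariances are all true-score covariance, so they carry over unchanged; only the diagonal terms shrink to ρᵢσᵢ².
True-score variance = [0.81 + 0.64] + 0.48 = 1.45 + 0.48 = 1.93.
Reliability = 1.93 / 2.48 = 0.7782.

0.7782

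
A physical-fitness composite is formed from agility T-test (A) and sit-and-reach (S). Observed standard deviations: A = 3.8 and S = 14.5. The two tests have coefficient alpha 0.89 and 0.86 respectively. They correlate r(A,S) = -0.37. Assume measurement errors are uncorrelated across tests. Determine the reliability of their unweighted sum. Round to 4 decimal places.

Var(A+S) = 3.8² + 14.5² + 2·[3.8·14.5·(-0.37)] = 224.69 − 40.774 = 183.916.
Under uncorrelated errors the observed covariances equal the true-score covariances, so only the own-variance terms attenuate.
True-score variance = [3.8²·0.89 + 14.5²·0.86] − 40.774 = 193.667 − 40.774 = 152.893.
Reliability = 152.893 / 183.916 = 0.8313.

0.8313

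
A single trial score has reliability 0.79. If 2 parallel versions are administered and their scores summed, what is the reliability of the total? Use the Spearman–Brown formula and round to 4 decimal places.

ρ_k = kρ / (1 + (k−1)ρ) = 2·0.79 / (1 + 1·0.79) = 1.580 / 1.790 = 0.8827.

0.8827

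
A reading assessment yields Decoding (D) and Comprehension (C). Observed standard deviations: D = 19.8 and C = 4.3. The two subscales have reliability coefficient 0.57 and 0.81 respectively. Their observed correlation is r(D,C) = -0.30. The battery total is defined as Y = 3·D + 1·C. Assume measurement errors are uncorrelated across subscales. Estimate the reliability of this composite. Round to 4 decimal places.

Var(Y) = 3²·19.8² + 4.3² + 2·[3·19.8·4.3·(-0.30)] = 3546.85 − 153.252 = 3393.6.
Because errors are independent across components, Cov(Tᵢ,Tⱼ) = Cov(Xᵢ,Xⱼ); the off-diagonal part of the true-score variance is the same as above.
True-score variance = [3²·19.8²·0.57 + 4.3²·0.81] − 153.252 = 2026.14 − 153.252 = 1872.89.
Reliability = 1872.89 / 3393.6 = 0.5519.

0.5519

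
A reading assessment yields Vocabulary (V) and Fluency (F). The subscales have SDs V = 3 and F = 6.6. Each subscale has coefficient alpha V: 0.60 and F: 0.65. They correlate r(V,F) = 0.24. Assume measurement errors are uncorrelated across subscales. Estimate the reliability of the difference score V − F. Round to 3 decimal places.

Var(V−F) = 3² + 6.6² − 2·3·6.6·0.24 = 52.56 − 9.504 = 43.056.
Because errors are independent across components, Cov(Tᵢ,Tⱼ) = Cov(Xᵢ,Xⱼ); the off-diagonal part of the true-score variance is the same as above.
True-score variance = [3²·0.60 + 6.6²·0.65] − 9.504 = 33.714 − 9.504 = 24.21.
Reliability = 24.21 / 43.056 = 0.562.

0.562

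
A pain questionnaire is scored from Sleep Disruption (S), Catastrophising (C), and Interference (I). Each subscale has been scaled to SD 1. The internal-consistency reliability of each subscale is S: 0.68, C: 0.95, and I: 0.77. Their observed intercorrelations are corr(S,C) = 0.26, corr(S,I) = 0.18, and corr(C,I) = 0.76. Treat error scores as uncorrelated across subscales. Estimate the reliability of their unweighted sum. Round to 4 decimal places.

0.8889

Var(S+C+I) = 3 + 2·[0.26 + 0.18 + 0.76] = 3 + 2.4 = 5.4.
With uncorrelated errors the cross-covariances are all true-score covariance, so they carry over unchanged; only the diagonal terms shrink to ρᵢσᵢ².
True-score variance = [0.68 + 0.95 + 0.77] + 2.4 = 2.4 + 2.4 = 4.8.
Reliability = 4.8 / 5.4 = 0.8889.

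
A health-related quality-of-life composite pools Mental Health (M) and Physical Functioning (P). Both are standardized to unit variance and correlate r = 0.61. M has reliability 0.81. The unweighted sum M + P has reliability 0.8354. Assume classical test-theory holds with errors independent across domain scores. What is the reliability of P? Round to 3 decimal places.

Var(M+P) = 2 + 2·0.61 = 3.220.
True-score variance = ρ_M + ρ_P + 2·0.61, so 0.8354 = (0.81 + ρ_P + 1.22) / 3.220.
ρ_P = 0.8354·3.220 − 0.81 − 1.22 = 0.660.

0.660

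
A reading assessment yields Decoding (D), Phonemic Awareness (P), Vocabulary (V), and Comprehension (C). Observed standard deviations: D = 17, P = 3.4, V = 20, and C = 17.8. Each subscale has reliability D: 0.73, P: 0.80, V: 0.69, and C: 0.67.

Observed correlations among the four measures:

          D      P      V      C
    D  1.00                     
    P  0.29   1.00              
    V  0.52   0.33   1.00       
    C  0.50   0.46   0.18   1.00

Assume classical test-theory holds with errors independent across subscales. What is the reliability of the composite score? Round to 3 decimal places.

0.840

Var(D+P+V+C) = 17² + 3.4² + 20² + 17.8² + 2·[17·3.4·0.29 + 17·20·0.52 + 17·17.8·0.50 + 3.4·20·0.33 + 3.4·17.8·0.46 + 20·17.8·0.18] = 1017.4 + 918.442 = 1935.84.
With uncorrelated errors the cross-covariances are all true-score covariance, so they carry over unchanged; only the diagonal terms shrink to ρᵢσᵢ².
True-score variance = [17²·0.73 + 3.4²·0.80 + 20²·0.69 + 17.8²·0.67] + 918.442 = 708.501 + 918.442 = 1626.94.
Reliability = 1626.94 / 1935.84 = 0.840.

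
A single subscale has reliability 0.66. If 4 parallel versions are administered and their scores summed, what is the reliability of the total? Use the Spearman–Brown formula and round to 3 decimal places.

0.886

ρ_k = kρ / (1 + (k−1)ρ) = 4·0.66 / (1 + 3·0.66) = 2.640 / 2.980 = 0.886.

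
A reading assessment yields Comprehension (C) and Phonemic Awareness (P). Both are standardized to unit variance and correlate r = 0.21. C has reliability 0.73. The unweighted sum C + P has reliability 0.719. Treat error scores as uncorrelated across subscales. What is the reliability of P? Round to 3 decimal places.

Var(C+P) = 2 + 2·0.21 = 2.420.
True-score variance = ρ_C + ρ_P + 2·0.21, so 0.719 = (0.73 + ρ_P + 0.42) / 2.420.
ρ_P = 0.719·2.420 − 0.73 − 0.42 = 0.590.

0.590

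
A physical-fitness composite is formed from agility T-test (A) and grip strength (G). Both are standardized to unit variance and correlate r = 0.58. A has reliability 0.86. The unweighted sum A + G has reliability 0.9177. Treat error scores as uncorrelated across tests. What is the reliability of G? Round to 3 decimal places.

0.880

Var(A+G) = 2 + 2·0.58 = 3.160.
True-score variance = ρ_A + ρ_G + 2·0.58, so 0.9177 = (0.86 + ρ_G + 1.16) / 3.160.
ρ_G = 0.9177·3.160 − 0.86 − 1.16 = 0.880.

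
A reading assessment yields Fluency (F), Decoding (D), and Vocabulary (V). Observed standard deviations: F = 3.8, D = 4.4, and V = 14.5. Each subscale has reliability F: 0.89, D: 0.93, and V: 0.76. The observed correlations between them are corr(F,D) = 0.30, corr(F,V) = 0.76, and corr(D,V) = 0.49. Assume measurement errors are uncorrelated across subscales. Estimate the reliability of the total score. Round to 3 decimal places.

Var(F+D+V) = 3.8² + 4.4² + 14.5² + 2·[3.8·4.4·0.30 + 3.8·14.5·0.76 + 4.4·14.5·0.49] = 244.05 + 156.308 = 400.358.
With uncorrelated errors the cross-covariances are all true-score covariance, so they carry over unchanged; only the diagonal terms shrink to ρᵢσᵢ².
True-score variance = [3.8²·0.89 + 4.4²·0.93 + 14.5²·0.76] + 156.308 = 190.646 + 156.308 = 346.954.
Reliability = 346.954 / 400.358 = 0.867.

0.867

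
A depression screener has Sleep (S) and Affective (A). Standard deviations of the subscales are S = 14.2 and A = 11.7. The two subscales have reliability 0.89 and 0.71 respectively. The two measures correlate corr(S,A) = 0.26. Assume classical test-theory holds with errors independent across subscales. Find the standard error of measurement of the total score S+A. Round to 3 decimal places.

Var(total) = 338.53 + 86.3928 = 424.923.
True-score variance = 276.651 + 86.3928 = 363.044, so reliability = 0.8544.
Error variance = 424.923 − 363.044 = 61.8785; SEM = √61.8785 = 7.866.

7.866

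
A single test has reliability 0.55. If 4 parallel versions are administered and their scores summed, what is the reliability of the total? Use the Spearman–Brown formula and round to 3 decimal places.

0.830

ρ_k = kρ / (1 + (k−1)ρ) = 4·0.55 / (1 + 3·0.55) = 2.200 / 2.650 = 0.830.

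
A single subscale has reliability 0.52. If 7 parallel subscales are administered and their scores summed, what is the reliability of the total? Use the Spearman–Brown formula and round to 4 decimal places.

0.8835

ρ_k = kρ / (1 + (k−1)ρ) = 7·0.52 / (1 + 6·0.52) = 3.640 / 4.120 = 0.8835.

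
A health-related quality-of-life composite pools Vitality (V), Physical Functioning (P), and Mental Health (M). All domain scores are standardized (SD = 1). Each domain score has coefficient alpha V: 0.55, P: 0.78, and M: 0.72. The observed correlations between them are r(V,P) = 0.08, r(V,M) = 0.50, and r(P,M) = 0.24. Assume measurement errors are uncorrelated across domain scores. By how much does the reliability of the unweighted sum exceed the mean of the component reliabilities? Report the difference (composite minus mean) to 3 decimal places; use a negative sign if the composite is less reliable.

0.112

Var(sum) = 3 + 1.64 = 4.64; true-score variance = 2.05 + 1.64 = 3.69; composite reliability = 0.7953.
Mean component reliability = 0.6833.
Difference = 0.7953 − 0.6833 = 0.112.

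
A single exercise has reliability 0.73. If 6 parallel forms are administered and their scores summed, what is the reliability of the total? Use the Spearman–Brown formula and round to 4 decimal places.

0.9419

ρ_k = kρ / (1 + (k−1)ρ) = 6·0.73 / (1 + 5·0.73) = 4.380 / 4.650 = 0.9419.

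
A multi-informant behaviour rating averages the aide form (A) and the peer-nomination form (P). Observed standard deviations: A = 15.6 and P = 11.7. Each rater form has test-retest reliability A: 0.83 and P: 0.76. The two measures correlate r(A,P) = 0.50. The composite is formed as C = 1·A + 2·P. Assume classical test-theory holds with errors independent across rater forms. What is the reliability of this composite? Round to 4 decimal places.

0.8505

Var(C) = 15.6² + 2²·11.7² + 2·[2·15.6·11.7·0.50] = 790.92 + 365.04 = 1155.96.
Because errors are independent across components, Cov(Tᵢ,Tⱼ) = Cov(Xᵢ,Xⱼ); the off-diagonal part of the true-score variance is the same as above.
True-score variance = [15.6²·0.83 + 2²·11.7²·0.76] + 365.04 = 618.134 + 365.04 = 983.174.
Reliability = 983.174 / 1155.96 = 0.8505.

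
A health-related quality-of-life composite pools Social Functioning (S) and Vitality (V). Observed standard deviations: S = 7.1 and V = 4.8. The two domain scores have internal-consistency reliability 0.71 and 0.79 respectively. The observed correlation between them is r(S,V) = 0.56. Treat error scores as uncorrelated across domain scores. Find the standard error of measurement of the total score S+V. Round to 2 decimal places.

Var(total) = 73.45 + 38.1696 = 111.62.
True-score variance = 53.9927 + 38.1696 = 92.1623, so reliability = 0.8257.
Error variance = 111.62 − 92.1623 = 19.4573; SEM = √19.4573 = 4.41.

4.41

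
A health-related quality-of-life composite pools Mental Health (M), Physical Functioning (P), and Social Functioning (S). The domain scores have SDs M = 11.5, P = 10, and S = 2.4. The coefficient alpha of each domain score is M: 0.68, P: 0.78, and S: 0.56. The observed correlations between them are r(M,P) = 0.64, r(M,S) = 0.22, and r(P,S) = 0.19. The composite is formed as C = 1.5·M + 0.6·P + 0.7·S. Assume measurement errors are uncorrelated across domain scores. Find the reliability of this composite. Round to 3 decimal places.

Var(C) = 1.5²·11.5² + 0.6²·10² + 0.7²·2.4² + 2·[0.9·11.5·10·0.64 + 1.05·11.5·2.4·0.22 + 0.42·10·2.4·0.19] = 336.385 + 149.062 = 485.447.
Because errors are independent across components, Cov(Tᵢ,Tⱼ) = Cov(Xᵢ,Xⱼ); the off-diagonal part of the true-score variance is the same as above.
True-score variance = [1.5²·11.5²·0.68 + 0.6²·10²·0.78 + 0.7²·2.4²·0.56] + 149.062 = 232.003 + 149.062 = 381.065.
Reliability = 381.065 / 485.447 = 0.785.

0.785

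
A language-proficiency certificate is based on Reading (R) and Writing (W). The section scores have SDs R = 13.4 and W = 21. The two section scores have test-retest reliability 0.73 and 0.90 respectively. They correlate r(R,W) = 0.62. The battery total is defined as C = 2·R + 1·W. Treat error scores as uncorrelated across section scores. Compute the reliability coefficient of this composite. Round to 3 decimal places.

Var(C) = 2²·13.4² + 21² + 2·[2·13.4·21·0.62] = 1159.24 + 697.872 = 1857.11.
With uncorrelated errors the cross-covariances are all true-score covariance, so they carry over unchanged; only the diagonal terms shrink to ρᵢσᵢ².
True-score variance = [2²·13.4²·0.73 + 21²·0.90] + 697.872 = 921.215 + 697.872 = 1619.09.
Reliability = 1619.09 / 1857.11 = 0.872.

0.872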